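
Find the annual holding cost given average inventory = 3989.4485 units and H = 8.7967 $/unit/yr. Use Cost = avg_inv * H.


Cost = 3989.4485 * 8.7967 = 35093.9816

35093.9816 $/yr


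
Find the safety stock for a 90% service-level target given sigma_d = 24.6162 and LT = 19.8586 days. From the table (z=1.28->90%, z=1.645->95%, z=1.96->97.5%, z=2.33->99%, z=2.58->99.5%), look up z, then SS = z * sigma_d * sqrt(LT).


From the table, SL = 90% corresponds to z = 1.28
sqrt(LT) = sqrt(19.8586) = 4.4563
SS = 1.28 * 24.6162 * 4.4563 = 140.4123

140.4123 units


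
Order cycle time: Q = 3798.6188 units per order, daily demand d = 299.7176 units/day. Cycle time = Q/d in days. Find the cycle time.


Cycle = 3798.6188 / 299.7176 = 12.6740

12.6740 days


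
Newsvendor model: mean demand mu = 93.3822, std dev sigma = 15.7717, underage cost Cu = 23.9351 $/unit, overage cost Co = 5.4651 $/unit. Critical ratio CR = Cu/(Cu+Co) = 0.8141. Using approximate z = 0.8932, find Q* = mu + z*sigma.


CR = Cu/(Cu+Co) = 23.9351/(23.9351+5.4651) = 0.8141
z = 0.8932
Q* = 93.3822 + 0.8932 * 15.7717 = 107.4695

107.4695 units


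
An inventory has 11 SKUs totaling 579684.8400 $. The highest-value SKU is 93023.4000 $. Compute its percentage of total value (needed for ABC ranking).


Top item = 93023.4000
Total = 579684.8400
Percentage = 93023.4000 / 579684.8400 * 100 = 16.0472

16.0472%


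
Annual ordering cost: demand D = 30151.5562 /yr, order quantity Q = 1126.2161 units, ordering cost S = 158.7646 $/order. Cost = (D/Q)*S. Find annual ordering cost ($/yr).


Number of orders = D/Q = 26.7724
Cost = 26.7724 * 158.7646 = 4250.5162

4250.5162 $/yr


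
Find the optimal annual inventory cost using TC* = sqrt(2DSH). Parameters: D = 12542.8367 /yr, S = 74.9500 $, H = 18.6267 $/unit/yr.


2*D*S*H = 35021385.2883
TC* = sqrt(35021385.2883) = 5917.8869

5917.8869 $/yr


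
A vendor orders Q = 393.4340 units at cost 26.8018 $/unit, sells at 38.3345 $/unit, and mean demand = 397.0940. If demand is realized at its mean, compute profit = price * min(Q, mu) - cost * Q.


Sales at mu = min(393.4340, 397.0940) = 393.4340
Revenue = 38.3345 * 393.4340 = 15082.0957
Total cost = 26.8018 * 393.4340 = 10544.7394
Profit = 15082.0957 - 10544.7394 = 4537.3563

4537.3563 $


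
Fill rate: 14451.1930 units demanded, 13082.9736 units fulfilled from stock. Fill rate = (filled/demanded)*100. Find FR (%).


FR = 13082.9736 / 14451.1930 * 100 = 90.5321

90.5321%


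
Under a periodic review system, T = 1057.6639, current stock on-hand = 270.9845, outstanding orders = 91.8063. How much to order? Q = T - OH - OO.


Inventory position = OH + OO = 270.9845 + 91.8063 = 362.7908
Q = 1057.6639 - 362.7908 = 694.8731

694.8731 units


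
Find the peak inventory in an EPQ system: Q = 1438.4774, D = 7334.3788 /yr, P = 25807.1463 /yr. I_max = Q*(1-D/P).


D/P = 0.2842
1 - D/P = 0.7158
I_max = 1438.4774 * 0.7158 = 1029.6628

1029.6628 units


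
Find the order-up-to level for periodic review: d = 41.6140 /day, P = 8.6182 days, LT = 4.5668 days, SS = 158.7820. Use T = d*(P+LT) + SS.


P + LT = 13.1850
d*(P+LT) = 41.6140 * 13.1850 = 548.6806
T = 548.6806 + 158.7820 = 707.4626

707.4626 units


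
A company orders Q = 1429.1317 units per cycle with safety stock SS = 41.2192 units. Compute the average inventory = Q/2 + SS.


Q/2 = 714.5658
Avg = 714.5658 + 41.2192 = 755.7850

755.7850 units


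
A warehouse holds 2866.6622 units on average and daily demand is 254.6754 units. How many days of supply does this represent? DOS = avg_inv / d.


DOS = 2866.6622 / 254.6754 = 11.2561

11.2561 days


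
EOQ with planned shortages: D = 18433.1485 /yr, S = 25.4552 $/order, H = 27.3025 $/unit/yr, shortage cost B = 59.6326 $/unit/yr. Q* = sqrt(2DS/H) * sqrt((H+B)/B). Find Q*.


sqrt(2DS/H) = 185.3966
sqrt((H+B)/B) = 1.2074
Q* = 185.3966 * 1.2074 = 223.8502

223.8502 units


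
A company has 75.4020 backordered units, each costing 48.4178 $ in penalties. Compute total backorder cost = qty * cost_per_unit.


Total = 75.4020 * 48.4178 = 3650.7990

3650.7990 $


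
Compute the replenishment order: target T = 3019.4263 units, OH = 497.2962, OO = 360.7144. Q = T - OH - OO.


Inventory position = OH + OO = 497.2962 + 360.7144 = 858.0106
Q = 3019.4263 - 858.0106 = 2161.4157

2161.4157 units


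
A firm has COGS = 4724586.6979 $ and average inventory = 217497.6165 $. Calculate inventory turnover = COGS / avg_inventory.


Turnover = 4724586.6979 / 217497.6165 = 21.7225

21.7225


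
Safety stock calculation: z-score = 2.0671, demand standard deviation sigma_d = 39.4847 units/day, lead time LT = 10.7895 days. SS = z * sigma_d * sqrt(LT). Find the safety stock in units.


sqrt(LT) = sqrt(10.7895) = 3.2847
SS = 2.0671 * 39.4847 * 3.2847 = 268.0964

268.0964 units


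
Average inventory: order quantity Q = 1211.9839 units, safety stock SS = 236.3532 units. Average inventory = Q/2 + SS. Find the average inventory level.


Q/2 = 605.9919
Avg = 605.9919 + 236.3532 = 842.3451

842.3451 units


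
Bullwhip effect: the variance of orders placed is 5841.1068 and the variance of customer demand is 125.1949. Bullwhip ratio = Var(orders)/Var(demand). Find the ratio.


BW = 5841.1068 / 125.1949 = 46.6561

46.6561


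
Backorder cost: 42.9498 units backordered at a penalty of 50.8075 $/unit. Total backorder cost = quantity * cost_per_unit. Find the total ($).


Total = 42.9498 * 50.8075 = 2182.1720

2182.1720 $


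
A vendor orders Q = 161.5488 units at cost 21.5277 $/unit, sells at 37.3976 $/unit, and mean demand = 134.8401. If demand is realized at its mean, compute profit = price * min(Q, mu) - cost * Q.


Sales at mu = min(161.5488, 134.8401) = 134.8401
Revenue = 37.3976 * 134.8401 = 5042.6961
Total cost = 21.5277 * 161.5488 = 3477.7741
Profit = 5042.6961 - 3477.7741 = 1564.9220

1564.9220 $


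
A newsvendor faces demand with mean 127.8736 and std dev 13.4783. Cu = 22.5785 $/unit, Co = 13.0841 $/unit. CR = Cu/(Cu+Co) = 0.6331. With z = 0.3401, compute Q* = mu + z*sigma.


CR = Cu/(Cu+Co) = 22.5785/(22.5785+13.0841) = 0.6331
z = 0.3401
Q* = 127.8736 + 0.3401 * 13.4783 = 132.4576

132.4576 units


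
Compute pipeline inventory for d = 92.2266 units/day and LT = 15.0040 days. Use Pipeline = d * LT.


Pipeline = 92.2266 * 15.0040 = 1383.7679

1383.7679 units


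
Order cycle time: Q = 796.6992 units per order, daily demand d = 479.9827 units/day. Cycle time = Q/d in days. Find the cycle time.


Cycle = 796.6992 / 479.9827 = 1.6598

1.6598 days


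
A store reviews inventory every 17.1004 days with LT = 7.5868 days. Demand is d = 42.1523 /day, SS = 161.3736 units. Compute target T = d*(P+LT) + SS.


P + LT = 24.6872
d*(P+LT) = 42.1523 * 24.6872 = 1040.6223
T = 1040.6223 + 161.3736 = 1201.9959

1201.9959 units


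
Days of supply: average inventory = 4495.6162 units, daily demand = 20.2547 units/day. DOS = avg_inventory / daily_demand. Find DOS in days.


DOS = 4495.6162 / 20.2547 = 221.9542

221.9542 days


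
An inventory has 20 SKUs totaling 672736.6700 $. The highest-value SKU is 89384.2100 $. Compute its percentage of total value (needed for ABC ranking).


Top item = 89384.2100
Total = 672736.6700
Percentage = 89384.2100 / 672736.6700 * 100 = 13.2867

13.2867%


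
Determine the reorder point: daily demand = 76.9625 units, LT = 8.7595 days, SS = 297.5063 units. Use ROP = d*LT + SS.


d*LT = 76.9625 * 8.7595 = 674.1530
ROP = 674.1530 + 297.5063 = 971.6593

971.6593 units


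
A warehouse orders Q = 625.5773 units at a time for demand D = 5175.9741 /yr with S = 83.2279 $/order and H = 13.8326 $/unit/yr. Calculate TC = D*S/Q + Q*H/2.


Ordering cost = D*S/Q = 688.6207
Holding cost = Q*H/2 = 4326.6803
TC = 688.6207 + 4326.6803 = 5015.3009

5015.3009 $/yr


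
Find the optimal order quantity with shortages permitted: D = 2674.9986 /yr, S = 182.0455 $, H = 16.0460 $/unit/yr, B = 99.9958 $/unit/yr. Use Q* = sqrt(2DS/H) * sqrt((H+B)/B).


sqrt(2DS/H) = 246.3675
sqrt((H+B)/B) = 1.0772
Q* = 246.3675 * 1.0772 = 265.3993

265.3993 units


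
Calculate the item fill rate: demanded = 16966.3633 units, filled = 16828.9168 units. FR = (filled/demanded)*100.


FR = 16828.9168 / 16966.3633 * 100 = 99.1899

99.1899%


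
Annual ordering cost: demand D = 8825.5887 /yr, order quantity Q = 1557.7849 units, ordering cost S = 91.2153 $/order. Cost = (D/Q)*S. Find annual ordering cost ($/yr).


Number of orders = D/Q = 5.6655
Cost = 5.6655 * 91.2153 = 516.7778

516.7778 $/yr


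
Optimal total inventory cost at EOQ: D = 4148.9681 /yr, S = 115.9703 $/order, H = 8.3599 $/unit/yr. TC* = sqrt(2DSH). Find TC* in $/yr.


2*D*S*H = 8044850.0667
TC* = sqrt(8044850.0667) = 2836.3445

2836.3445 $/yr


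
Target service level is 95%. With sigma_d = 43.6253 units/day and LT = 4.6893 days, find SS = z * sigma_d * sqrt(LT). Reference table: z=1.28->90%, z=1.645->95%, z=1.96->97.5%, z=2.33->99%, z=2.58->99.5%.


From the table, SL = 95% corresponds to z = 1.645
sqrt(LT) = sqrt(4.6893) = 2.1655
SS = 1.645 * 43.6253 * 2.1655 = 155.4026

155.4026 units


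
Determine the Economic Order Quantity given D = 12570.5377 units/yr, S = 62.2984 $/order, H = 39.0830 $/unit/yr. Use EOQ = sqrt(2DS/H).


2*D*S = 2 * 12570.5377 * 62.2984 = 1566248.7717
2*D*S/H = 40074.9372
EOQ = sqrt(40074.9372) = 200.1873

200.1873 units


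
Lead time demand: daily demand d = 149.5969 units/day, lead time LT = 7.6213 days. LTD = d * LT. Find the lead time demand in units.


LTD = 149.5969 * 7.6213 = 1140.1229

1140.1229 units


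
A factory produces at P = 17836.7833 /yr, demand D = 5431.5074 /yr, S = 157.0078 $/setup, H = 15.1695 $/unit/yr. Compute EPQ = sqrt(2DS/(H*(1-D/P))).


1 - D/P = 1 - 0.3045 = 0.6955
H*(1-D/P) = 10.5502
2DS = 1705578.0551
EPQ = sqrt(161662.9285) = 402.0733

402.0733 units


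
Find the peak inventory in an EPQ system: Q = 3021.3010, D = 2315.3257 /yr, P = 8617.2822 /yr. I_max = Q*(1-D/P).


D/P = 0.2687
1 - D/P = 0.7313
I_max = 3021.3010 * 0.7313 = 2209.5258

2209.5258 units


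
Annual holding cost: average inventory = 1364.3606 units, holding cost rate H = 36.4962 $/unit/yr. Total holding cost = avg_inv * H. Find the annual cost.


Cost = 1364.3606 * 36.4962 = 49793.9773

49793.9773 $/yr


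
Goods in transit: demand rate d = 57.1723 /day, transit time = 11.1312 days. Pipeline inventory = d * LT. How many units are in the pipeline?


Pipeline = 57.1723 * 11.1312 = 636.3963

636.3963 units


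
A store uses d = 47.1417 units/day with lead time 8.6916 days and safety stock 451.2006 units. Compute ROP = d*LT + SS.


d*LT = 47.1417 * 8.6916 = 409.7368
ROP = 409.7368 + 451.2006 = 860.9374

860.9374 units


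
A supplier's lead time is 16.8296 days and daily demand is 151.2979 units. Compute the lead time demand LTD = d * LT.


LTD = 151.2979 * 16.8296 = 2546.2831

2546.2831 units


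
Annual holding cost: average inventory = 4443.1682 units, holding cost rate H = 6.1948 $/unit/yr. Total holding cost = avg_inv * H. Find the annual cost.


Cost = 4443.1682 * 6.1948 = 27524.5384

27524.5384 $/yr


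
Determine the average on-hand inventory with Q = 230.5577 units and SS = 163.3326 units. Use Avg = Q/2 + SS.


Q/2 = 115.2789
Avg = 115.2789 + 163.3326 = 278.6114

278.6114 units


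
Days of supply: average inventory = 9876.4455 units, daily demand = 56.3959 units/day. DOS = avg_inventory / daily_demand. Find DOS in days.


DOS = 9876.4455 / 56.3959 = 175.1270

175.1270 days


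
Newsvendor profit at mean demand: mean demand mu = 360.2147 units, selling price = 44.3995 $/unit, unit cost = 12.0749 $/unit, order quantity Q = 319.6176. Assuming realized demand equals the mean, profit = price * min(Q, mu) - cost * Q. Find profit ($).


Sales at mu = min(319.6176, 360.2147) = 319.6176
Revenue = 44.3995 * 319.6176 = 14190.8616
Total cost = 12.0749 * 319.6176 = 3859.3506
Profit = 14190.8616 - 3859.3506 = 10331.5111

10331.5111 $


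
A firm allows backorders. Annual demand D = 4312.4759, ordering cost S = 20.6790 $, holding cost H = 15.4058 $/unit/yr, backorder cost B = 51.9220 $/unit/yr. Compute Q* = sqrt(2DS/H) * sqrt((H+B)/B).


sqrt(2DS/H) = 107.5972
sqrt((H+B)/B) = 1.1387
Q* = 107.5972 * 1.1387 = 122.5244

122.5244 units


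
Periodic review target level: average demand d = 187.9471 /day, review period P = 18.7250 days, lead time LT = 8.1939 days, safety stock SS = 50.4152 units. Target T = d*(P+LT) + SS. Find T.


P + LT = 26.9189
d*(P+LT) = 187.9471 * 26.9189 = 5059.3292
T = 5059.3292 + 50.4152 = 5109.7444

5109.7444 units


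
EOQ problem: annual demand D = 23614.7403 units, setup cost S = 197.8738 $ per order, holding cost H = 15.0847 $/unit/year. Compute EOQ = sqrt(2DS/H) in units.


2*D*S = 2 * 23614.7403 * 197.8738 = 9345476.7983
2*D*S/H = 619533.4875
EOQ = sqrt(619533.4875) = 787.1045

787.1045 units


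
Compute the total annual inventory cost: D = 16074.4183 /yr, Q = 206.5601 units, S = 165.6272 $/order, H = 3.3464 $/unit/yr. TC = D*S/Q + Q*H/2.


Ordering cost = D*S/Q = 12889.0376
Holding cost = Q*H/2 = 345.6164
TC = 12889.0376 + 345.6164 = 13234.6540

13234.6540 $/yr


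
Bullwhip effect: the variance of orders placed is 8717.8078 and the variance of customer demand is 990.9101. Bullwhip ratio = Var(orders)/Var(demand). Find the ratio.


BW = 8717.8078 / 990.9101 = 8.7978

8.7978


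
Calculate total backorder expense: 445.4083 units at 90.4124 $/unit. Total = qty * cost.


Total = 445.4083 * 90.4124 = 40270.4334

40270.4334 $


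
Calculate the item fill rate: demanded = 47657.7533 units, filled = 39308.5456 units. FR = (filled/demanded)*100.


FR = 39308.5456 / 47657.7533 * 100 = 82.4809

82.4809%


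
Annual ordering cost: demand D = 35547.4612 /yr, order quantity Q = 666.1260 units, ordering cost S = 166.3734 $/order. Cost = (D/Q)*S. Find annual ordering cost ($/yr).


Number of orders = D/Q = 53.3645
Cost = 53.3645 * 166.3734 = 8878.4284

8878.4284 $/yr


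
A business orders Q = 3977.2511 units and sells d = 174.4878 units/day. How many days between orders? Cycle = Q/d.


Cycle = 3977.2511 / 174.4878 = 22.7939

22.7939 days


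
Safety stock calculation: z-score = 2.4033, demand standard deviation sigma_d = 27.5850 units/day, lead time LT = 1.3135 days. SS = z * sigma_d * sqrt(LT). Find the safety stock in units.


sqrt(LT) = sqrt(1.3135) = 1.1461
SS = 2.4033 * 27.5850 * 1.1461 = 75.9794

75.9794 units


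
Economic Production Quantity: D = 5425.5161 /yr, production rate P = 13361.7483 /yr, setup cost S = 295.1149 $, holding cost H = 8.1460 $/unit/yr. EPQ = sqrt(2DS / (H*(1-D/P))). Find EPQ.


1 - D/P = 1 - 0.4060 = 0.5940
H*(1-D/P) = 4.8383
2DS = 3202301.2826
EPQ = sqrt(661860.8673) = 813.5483

813.5483 units


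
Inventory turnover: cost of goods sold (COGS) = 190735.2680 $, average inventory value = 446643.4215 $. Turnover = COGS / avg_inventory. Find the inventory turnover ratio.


Turnover = 190735.2680 / 446643.4215 = 0.4270

0.4270


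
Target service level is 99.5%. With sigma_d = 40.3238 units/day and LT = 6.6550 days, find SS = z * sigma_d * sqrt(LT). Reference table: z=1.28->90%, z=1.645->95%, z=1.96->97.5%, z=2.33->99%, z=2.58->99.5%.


From the table, SL = 99.5% corresponds to z = 2.58
sqrt(LT) = sqrt(6.6550) = 2.5797
SS = 2.58 * 40.3238 * 2.5797 = 268.3831

268.3831 units


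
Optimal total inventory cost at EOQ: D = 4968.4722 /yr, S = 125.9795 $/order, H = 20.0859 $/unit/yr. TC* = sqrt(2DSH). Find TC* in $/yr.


2*D*S*H = 25144559.7664
TC* = sqrt(25144559.7664) = 5014.4351

5014.4351 $/yr


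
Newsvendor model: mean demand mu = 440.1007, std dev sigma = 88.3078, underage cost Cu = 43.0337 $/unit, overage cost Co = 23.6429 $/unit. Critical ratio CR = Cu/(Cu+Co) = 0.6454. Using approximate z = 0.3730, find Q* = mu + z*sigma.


CR = Cu/(Cu+Co) = 43.0337/(43.0337+23.6429) = 0.6454
z = 0.3730
Q* = 440.1007 + 0.3730 * 88.3078 = 473.0395

473.0395 units


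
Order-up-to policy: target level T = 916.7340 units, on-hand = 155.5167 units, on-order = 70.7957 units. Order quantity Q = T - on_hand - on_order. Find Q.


Inventory position = OH + OO = 155.5167 + 70.7957 = 226.3124
Q = 916.7340 - 226.3124 = 690.4216

690.4216 units


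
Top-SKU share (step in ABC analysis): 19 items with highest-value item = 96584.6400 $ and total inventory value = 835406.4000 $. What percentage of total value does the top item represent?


Top item = 96584.6400
Total = 835406.4000
Percentage = 96584.6400 / 835406.4000 * 100 = 11.5614

11.5614%


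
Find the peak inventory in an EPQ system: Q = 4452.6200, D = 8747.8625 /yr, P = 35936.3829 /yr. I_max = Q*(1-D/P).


D/P = 0.2434
1 - D/P = 0.7566
I_max = 4452.6200 * 0.7566 = 3368.7350

3368.7350 units


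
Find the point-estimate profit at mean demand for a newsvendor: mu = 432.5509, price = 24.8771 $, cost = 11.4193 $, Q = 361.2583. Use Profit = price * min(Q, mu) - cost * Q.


Sales at mu = min(361.2583, 432.5509) = 361.2583
Revenue = 24.8771 * 361.2583 = 8987.0589
Total cost = 11.4193 * 361.2583 = 4125.3169
Profit = 8987.0589 - 4125.3169 = 4861.7419

4861.7419 $


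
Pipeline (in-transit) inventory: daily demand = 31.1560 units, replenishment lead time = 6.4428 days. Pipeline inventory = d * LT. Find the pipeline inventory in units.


Pipeline = 31.1560 * 6.4428 = 200.7319

200.7319 units


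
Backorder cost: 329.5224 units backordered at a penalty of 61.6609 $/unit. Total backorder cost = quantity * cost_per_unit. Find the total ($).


Total = 329.5224 * 61.6609 = 20318.6478

20318.6478 $


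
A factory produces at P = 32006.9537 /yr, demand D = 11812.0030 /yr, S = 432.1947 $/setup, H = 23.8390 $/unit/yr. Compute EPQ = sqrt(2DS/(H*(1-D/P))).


1 - D/P = 1 - 0.3690 = 0.6310
H*(1-D/P) = 15.0413
2DS = 10210170.1860
EPQ = sqrt(678807.2807) = 823.8976

823.8976 units


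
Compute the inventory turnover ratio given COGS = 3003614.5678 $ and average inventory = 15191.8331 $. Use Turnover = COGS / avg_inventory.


Turnover = 3003614.5678 / 15191.8331 = 197.7125

197.7125


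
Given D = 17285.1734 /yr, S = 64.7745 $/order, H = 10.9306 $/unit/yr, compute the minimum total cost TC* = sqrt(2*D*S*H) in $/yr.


2*D*S*H = 24476640.3979
TC* = sqrt(24476640.3979) = 4947.3872

4947.3872 $/yr


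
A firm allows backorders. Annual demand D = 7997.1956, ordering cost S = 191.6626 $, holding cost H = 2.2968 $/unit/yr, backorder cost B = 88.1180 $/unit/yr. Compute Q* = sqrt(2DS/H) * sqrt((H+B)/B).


sqrt(2DS/H) = 1155.2898
sqrt((H+B)/B) = 1.0129
Q* = 1155.2898 * 1.0129 = 1170.2493

1170.2493 units


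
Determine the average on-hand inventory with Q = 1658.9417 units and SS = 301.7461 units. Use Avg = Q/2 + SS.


Q/2 = 829.4709
Avg = 829.4709 + 301.7461 = 1131.2169

1131.2169 units


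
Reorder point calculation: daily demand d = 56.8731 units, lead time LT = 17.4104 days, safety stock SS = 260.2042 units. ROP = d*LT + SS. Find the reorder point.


d*LT = 56.8731 * 17.4104 = 990.1834
ROP = 990.1834 + 260.2042 = 1250.3876

1250.3876 units


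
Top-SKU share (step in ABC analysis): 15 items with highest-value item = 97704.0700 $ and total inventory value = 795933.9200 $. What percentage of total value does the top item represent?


Top item = 97704.0700
Total = 795933.9200
Percentage = 97704.0700 / 795933.9200 * 100 = 12.2754

12.2754%


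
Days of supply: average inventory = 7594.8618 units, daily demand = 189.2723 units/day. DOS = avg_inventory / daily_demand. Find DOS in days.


DOS = 7594.8618 / 189.2723 = 40.1266

40.1266 days


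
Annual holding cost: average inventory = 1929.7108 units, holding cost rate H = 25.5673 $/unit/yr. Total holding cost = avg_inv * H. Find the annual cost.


Cost = 1929.7108 * 25.5673 = 49337.4949

49337.4949 $/yr


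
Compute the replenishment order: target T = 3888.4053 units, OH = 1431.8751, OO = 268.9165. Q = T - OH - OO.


Inventory position = OH + OO = 1431.8751 + 268.9165 = 1700.7916
Q = 3888.4053 - 1700.7916 = 2187.6137

2187.6137 units


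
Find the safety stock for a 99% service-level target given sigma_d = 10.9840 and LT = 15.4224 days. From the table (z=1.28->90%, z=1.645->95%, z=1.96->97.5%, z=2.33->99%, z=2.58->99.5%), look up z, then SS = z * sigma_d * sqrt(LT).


From the table, SL = 99% corresponds to z = 2.33
sqrt(LT) = sqrt(15.4224) = 3.9271
SS = 2.33 * 10.9840 * 3.9271 = 100.5061

100.5061 units


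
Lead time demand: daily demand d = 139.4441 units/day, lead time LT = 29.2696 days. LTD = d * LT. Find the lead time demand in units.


LTD = 139.4441 * 29.2696 = 4081.4730

4081.4730 units


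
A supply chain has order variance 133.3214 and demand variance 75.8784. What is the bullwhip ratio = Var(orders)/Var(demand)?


BW = 133.3214 / 75.8784 = 1.7570

1.7570


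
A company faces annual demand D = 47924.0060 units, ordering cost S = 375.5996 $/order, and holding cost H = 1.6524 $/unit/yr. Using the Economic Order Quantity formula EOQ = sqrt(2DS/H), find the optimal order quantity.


2*D*S = 2 * 47924.0060 * 375.5996 = 36000474.9680
2*D*S/H = 21786779.8160
EOQ = sqrt(21786779.8160) = 4667.6311

4667.6311 units


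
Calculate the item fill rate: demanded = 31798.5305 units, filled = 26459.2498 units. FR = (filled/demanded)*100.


FR = 26459.2498 / 31798.5305 * 100 = 83.2090

83.2090%


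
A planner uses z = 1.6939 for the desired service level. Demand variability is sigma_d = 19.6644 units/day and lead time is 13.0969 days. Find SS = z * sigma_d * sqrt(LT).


sqrt(LT) = sqrt(13.0969) = 3.6190
SS = 1.6939 * 19.6644 * 3.6190 = 120.5460

120.5460 units


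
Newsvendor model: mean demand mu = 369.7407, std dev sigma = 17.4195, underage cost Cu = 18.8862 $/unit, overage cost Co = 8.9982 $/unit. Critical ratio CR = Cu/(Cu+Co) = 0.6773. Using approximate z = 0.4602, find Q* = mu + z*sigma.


CR = Cu/(Cu+Co) = 18.8862/(18.8862+8.9982) = 0.6773
z = 0.4602
Q* = 369.7407 + 0.4602 * 17.4195 = 377.7572

377.7572 units


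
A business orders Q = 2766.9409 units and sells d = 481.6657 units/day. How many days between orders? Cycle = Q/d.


Cycle = 2766.9409 / 481.6657 = 5.7445

5.7445 days


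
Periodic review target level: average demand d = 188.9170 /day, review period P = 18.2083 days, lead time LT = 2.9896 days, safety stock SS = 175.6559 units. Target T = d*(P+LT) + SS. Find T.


P + LT = 21.1979
d*(P+LT) = 188.9170 * 21.1979 = 4004.6437
T = 4004.6437 + 175.6559 = 4180.2996

4180.2996 units


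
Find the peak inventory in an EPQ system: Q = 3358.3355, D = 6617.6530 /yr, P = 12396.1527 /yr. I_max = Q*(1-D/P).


D/P = 0.5338
1 - D/P = 0.4662
I_max = 3358.3355 * 0.4662 = 1565.4971

1565.4971 units


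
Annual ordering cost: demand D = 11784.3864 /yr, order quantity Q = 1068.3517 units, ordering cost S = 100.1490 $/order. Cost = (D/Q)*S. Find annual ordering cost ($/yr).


Number of orders = D/Q = 11.0304
Cost = 11.0304 * 100.1490 = 1104.6873

1104.6873 $/yr


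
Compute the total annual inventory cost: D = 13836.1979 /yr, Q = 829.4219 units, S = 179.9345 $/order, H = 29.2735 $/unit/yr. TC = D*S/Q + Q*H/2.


Ordering cost = D*S/Q = 3001.6200
Holding cost = Q*H/2 = 12140.0410
TC = 3001.6200 + 12140.0410 = 15141.6610

15141.6610 $/yr


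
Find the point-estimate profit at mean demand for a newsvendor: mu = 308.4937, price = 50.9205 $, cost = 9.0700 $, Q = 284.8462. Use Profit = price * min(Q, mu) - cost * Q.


Sales at mu = min(284.8462, 308.4937) = 284.8462
Revenue = 50.9205 * 284.8462 = 14504.5109
Total cost = 9.0700 * 284.8462 = 2583.5550
Profit = 14504.5109 - 2583.5550 = 11920.9559

11920.9559 $


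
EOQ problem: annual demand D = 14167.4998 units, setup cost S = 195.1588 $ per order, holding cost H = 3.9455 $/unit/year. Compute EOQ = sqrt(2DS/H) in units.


2*D*S = 2 * 14167.4998 * 195.1588 = 5529824.5199
2*D*S/H = 1401552.2798
EOQ = sqrt(1401552.2798) = 1183.8717

1183.8717 units


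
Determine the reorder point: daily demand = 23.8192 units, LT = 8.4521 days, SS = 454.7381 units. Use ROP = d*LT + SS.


d*LT = 23.8192 * 8.4521 = 201.3223
ROP = 201.3223 + 454.7381 = 656.0604

656.0604 units


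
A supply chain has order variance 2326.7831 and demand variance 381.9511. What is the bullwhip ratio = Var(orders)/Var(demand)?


BW = 2326.7831 / 381.9511 = 6.0918

6.0918


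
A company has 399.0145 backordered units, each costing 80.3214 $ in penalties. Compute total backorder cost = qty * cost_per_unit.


Total = 399.0145 * 80.3214 = 32049.4033

32049.4033 $


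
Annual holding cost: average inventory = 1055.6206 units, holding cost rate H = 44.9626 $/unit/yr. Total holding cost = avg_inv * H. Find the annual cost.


Cost = 1055.6206 * 44.9626 = 47463.4468

47463.4468 $/yr


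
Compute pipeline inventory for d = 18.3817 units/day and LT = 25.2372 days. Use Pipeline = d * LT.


Pipeline = 18.3817 * 25.2372 = 463.9026

463.9026 units


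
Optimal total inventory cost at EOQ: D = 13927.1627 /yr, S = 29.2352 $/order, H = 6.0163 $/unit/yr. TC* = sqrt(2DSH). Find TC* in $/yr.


2*D*S*H = 4899234.1700
TC* = sqrt(4899234.1700) = 2213.4214

2213.4214 $/yr


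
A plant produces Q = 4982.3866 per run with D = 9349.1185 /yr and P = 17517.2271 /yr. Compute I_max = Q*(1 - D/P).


D/P = 0.5337
1 - D/P = 0.4663
I_max = 4982.3866 * 0.4663 = 2323.2373

2323.2373 units


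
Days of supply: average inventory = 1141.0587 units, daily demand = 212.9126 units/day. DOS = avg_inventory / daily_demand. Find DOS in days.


DOS = 1141.0587 / 212.9126 = 5.3593

5.3593 days


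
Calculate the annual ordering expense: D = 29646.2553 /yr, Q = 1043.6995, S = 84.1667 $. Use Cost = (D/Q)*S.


Number of orders = D/Q = 28.4050
Cost = 28.4050 * 84.1667 = 2390.7528

2390.7528 $/yr


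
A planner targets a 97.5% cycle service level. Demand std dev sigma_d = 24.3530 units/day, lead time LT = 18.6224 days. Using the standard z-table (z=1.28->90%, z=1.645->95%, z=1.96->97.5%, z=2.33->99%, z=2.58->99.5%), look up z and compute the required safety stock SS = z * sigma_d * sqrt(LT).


From the table, SL = 97.5% corresponds to z = 1.96
sqrt(LT) = sqrt(18.6224) = 4.3154
SS = 1.96 * 24.3530 * 4.3154 = 205.9806

205.9806 units


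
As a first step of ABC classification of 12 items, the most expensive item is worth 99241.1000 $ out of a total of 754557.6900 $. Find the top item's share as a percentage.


Top item = 99241.1000
Total = 754557.6900
Percentage = 99241.1000 / 754557.6900 * 100 = 13.1522

13.1522%


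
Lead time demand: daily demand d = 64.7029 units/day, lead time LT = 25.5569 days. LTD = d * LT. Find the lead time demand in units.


LTD = 64.7029 * 25.5569 = 1653.6055

1653.6055 units


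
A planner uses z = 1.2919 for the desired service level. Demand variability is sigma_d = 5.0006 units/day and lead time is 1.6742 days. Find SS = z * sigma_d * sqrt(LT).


sqrt(LT) = sqrt(1.6742) = 1.2939
SS = 1.2919 * 5.0006 * 1.2939 = 8.3590

8.3590 units


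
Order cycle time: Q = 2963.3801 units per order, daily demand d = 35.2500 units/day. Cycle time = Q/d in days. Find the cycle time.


Cycle = 2963.3801 / 35.2500 = 84.0675

84.0675 days


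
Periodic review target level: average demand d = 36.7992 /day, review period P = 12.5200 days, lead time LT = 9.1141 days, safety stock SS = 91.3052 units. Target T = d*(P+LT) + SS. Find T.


P + LT = 21.6341
d*(P+LT) = 36.7992 * 21.6341 = 796.1176
T = 796.1176 + 91.3052 = 887.4228

887.4228 units


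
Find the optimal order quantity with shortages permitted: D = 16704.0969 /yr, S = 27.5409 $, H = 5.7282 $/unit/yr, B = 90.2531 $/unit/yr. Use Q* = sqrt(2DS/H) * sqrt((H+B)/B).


sqrt(2DS/H) = 400.7804
sqrt((H+B)/B) = 1.0312
Q* = 400.7804 * 1.0312 = 413.3032

413.3032 units


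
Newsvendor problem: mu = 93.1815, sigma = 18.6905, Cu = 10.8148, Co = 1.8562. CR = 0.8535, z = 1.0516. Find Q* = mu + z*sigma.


CR = Cu/(Cu+Co) = 10.8148/(10.8148+1.8562) = 0.8535
z = 1.0516
Q* = 93.1815 + 1.0516 * 18.6905 = 112.8364

112.8364 units


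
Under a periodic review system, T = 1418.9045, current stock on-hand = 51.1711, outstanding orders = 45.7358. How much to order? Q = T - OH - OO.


Inventory position = OH + OO = 51.1711 + 45.7358 = 96.9069
Q = 1418.9045 - 96.9069 = 1321.9976

1321.9976 units


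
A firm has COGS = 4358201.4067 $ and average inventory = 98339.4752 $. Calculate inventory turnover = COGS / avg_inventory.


Turnover = 4358201.4067 / 98339.4752 = 44.3179

44.3179


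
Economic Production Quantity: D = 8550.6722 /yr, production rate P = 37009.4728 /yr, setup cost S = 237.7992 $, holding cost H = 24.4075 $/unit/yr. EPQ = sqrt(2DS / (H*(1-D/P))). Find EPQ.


1 - D/P = 1 - 0.2310 = 0.7690
H*(1-D/P) = 18.7684
2DS = 4066686.0172
EPQ = sqrt(216677.4173) = 465.4862

465.4862 units


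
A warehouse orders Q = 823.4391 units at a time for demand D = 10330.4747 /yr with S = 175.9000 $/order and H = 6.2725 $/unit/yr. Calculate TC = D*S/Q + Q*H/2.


Ordering cost = D*S/Q = 2206.7576
Holding cost = Q*H/2 = 2582.5109
TC = 2206.7576 + 2582.5109 = 4789.2685

4789.2685 $/yr


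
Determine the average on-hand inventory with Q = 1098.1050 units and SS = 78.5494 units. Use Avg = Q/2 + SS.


Q/2 = 549.0525
Avg = 549.0525 + 78.5494 = 627.6019

627.6019 units


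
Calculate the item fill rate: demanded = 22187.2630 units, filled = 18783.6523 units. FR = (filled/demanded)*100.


FR = 18783.6523 / 22187.2630 * 100 = 84.6596

84.6596%


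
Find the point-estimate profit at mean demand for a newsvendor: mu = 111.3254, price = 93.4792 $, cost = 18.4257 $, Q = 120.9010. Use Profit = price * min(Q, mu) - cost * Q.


Sales at mu = min(120.9010, 111.3254) = 111.3254
Revenue = 93.4792 * 111.3254 = 10406.6093
Total cost = 18.4257 * 120.9010 = 2227.6856
Profit = 10406.6093 - 2227.6856 = 8178.9238

8178.9238 $


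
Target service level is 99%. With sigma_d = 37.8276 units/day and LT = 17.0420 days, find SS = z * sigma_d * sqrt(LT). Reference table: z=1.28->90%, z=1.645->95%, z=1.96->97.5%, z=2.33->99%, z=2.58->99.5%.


From the table, SL = 99% corresponds to z = 2.33
sqrt(LT) = sqrt(17.0420) = 4.1282
SS = 2.33 * 37.8276 * 4.1282 = 363.8522

363.8522 units


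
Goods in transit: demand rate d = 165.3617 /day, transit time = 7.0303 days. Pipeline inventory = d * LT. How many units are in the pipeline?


Pipeline = 165.3617 * 7.0303 = 1162.5424

1162.5424 units


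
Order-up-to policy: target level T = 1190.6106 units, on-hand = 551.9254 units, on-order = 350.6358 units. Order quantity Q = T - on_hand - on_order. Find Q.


Inventory position = OH + OO = 551.9254 + 350.6358 = 902.5612
Q = 1190.6106 - 902.5612 = 288.0494

288.0494 units


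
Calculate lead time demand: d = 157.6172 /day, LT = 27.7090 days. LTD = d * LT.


LTD = 157.6172 * 27.7090 = 4367.4150

4367.4150 units


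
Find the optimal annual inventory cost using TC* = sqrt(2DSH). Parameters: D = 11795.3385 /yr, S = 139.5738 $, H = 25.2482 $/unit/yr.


2*D*S*H = 83133244.1922
TC* = sqrt(83133244.1922) = 9117.7434

9117.7434 $/yr


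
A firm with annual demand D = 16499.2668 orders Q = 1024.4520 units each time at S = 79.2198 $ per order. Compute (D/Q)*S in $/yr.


Number of orders = D/Q = 16.1055
Cost = 16.1055 * 79.2198 = 1275.8710

1275.8710 $/yr


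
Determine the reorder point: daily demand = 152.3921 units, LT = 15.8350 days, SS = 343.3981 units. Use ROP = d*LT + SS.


d*LT = 152.3921 * 15.8350 = 2413.1289
ROP = 2413.1289 + 343.3981 = 2756.5270

2756.5270 units


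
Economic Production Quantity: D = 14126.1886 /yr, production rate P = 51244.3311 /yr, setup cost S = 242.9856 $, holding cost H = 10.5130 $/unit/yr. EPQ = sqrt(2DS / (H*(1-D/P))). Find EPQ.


1 - D/P = 1 - 0.2757 = 0.7243
H*(1-D/P) = 7.6150
2DS = 6864920.8254
EPQ = sqrt(901505.6693) = 949.4765

949.4765 units


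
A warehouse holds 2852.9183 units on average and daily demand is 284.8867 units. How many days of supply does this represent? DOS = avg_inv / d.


DOS = 2852.9183 / 284.8867 = 10.0142

10.0142 days


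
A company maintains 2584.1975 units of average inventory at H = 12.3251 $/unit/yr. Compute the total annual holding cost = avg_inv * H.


Cost = 2584.1975 * 12.3251 = 31850.4926

31850.4926 $/yr


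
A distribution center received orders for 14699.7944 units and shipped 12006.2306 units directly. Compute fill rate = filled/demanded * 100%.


FR = 12006.2306 / 14699.7944 * 100 = 81.6762

81.6762%


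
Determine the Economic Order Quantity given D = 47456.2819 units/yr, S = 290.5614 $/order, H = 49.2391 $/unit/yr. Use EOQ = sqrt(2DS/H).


2*D*S = 2 * 47456.2819 * 290.5614 = 27577927.4153
2*D*S/H = 560081.8743
EOQ = sqrt(560081.8743) = 748.3862

748.3862 units


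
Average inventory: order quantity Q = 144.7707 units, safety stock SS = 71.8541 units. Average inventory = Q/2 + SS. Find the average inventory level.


Q/2 = 72.3854
Avg = 72.3854 + 71.8541 = 144.2395

144.2395 units


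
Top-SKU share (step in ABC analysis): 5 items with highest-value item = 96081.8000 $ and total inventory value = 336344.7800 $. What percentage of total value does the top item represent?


Top item = 96081.8000
Total = 336344.7800
Percentage = 96081.8000 / 336344.7800 * 100 = 28.5665

28.5665%


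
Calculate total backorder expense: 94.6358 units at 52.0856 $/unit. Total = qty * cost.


Total = 94.6358 * 52.0856 = 4929.1624

4929.1624 $


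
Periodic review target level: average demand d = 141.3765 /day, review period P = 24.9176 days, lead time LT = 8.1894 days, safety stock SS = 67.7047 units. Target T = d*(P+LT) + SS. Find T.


P + LT = 33.1070
d*(P+LT) = 141.3765 * 33.1070 = 4680.5518
T = 4680.5518 + 67.7047 = 4748.2565

4748.2565 units


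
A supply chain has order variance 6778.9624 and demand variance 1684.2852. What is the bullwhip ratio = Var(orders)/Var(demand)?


BW = 6778.9624 / 1684.2852 = 4.0248

4.0248


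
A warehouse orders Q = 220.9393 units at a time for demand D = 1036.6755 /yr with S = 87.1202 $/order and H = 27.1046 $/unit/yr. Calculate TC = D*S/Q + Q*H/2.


Ordering cost = D*S/Q = 408.7791
Holding cost = Q*H/2 = 2994.2357
TC = 408.7791 + 2994.2357 = 3403.0148

3403.0148 $/yr


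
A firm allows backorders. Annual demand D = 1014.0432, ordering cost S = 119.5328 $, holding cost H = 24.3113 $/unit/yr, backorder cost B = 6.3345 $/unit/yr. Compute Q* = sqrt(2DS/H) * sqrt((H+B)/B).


sqrt(2DS/H) = 99.8580
sqrt((H+B)/B) = 2.1995
Q* = 99.8580 * 2.1995 = 219.6403

219.6403 units


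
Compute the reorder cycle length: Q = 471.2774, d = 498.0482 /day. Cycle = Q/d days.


Cycle = 471.2774 / 498.0482 = 0.9462

0.9462 days


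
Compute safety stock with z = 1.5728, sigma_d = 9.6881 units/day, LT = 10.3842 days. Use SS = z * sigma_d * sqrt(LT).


sqrt(LT) = sqrt(10.3842) = 3.2225
SS = 1.5728 * 9.6881 * 3.2225 = 49.1019

49.1019 units


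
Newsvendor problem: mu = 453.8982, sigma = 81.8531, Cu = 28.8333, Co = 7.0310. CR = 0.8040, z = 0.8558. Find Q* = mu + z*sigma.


CR = Cu/(Cu+Co) = 28.8333/(28.8333+7.0310) = 0.8040
z = 0.8558
Q* = 453.8982 + 0.8558 * 81.8531 = 523.9481

523.9481 units


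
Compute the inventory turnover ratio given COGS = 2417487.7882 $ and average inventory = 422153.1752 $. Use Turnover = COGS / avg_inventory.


Turnover = 2417487.7882 / 422153.1752 = 5.7266

5.7266


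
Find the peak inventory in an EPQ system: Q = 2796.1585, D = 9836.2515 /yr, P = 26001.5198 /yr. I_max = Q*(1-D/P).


D/P = 0.3783
1 - D/P = 0.6217
I_max = 2796.1585 * 0.6217 = 1738.3850

1738.3850 units


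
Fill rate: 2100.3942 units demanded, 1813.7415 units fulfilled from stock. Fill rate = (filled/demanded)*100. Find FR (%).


FR = 1813.7415 / 2100.3942 * 100 = 86.3524

86.3524%


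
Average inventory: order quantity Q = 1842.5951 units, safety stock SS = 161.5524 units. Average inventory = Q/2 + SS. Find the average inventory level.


Q/2 = 921.2976
Avg = 921.2976 + 161.5524 = 1082.8500

1082.8500 units


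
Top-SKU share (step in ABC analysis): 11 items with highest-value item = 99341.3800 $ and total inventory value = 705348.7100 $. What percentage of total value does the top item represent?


Top item = 99341.3800
Total = 705348.7100
Percentage = 99341.3800 / 705348.7100 * 100 = 14.0840

14.0840%


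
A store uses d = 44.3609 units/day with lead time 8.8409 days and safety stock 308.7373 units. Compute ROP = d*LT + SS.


d*LT = 44.3609 * 8.8409 = 392.1903
ROP = 392.1903 + 308.7373 = 700.9276

700.9276 units


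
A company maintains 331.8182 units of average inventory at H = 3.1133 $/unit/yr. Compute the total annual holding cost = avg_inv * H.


Cost = 331.8182 * 3.1133 = 1033.0496

1033.0496 $/yr


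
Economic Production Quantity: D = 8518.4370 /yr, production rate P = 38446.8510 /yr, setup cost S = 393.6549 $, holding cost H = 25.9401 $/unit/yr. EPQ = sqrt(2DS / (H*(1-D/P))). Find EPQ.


1 - D/P = 1 - 0.2216 = 0.7784
H*(1-D/P) = 20.1927
2DS = 6706648.9308
EPQ = sqrt(332132.2128) = 576.3091

576.3091 units


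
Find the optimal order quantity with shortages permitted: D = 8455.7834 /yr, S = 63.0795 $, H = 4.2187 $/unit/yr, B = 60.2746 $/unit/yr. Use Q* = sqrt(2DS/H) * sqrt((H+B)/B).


sqrt(2DS/H) = 502.8596
sqrt((H+B)/B) = 1.0344
Q* = 502.8596 * 1.0344 = 520.1599

520.1599 units


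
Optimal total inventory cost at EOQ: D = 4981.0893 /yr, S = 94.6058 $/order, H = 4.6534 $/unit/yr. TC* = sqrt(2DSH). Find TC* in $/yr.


2*D*S*H = 4385735.8559
TC* = sqrt(4385735.8559) = 2094.2149

2094.2149 $/yr


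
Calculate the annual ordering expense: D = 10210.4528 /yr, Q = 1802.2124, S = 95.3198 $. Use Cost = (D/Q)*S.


Number of orders = D/Q = 5.6655
Cost = 5.6655 * 95.3198 = 540.0353

540.0353 $/yr


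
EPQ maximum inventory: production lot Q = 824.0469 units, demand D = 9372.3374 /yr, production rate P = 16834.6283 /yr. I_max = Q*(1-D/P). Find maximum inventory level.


D/P = 0.5567
1 - D/P = 0.4433
I_max = 824.0469 * 0.4433 = 365.2755

365.2755 units


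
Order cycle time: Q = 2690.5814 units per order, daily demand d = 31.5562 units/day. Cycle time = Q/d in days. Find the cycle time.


Cycle = 2690.5814 / 31.5562 = 85.2632

85.2632 days


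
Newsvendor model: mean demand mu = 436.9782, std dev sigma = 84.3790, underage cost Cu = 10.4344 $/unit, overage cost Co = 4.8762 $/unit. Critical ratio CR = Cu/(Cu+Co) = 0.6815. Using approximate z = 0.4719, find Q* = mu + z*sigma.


CR = Cu/(Cu+Co) = 10.4344/(10.4344+4.8762) = 0.6815
z = 0.4719
Q* = 436.9782 + 0.4719 * 84.3790 = 476.7967

476.7967 units


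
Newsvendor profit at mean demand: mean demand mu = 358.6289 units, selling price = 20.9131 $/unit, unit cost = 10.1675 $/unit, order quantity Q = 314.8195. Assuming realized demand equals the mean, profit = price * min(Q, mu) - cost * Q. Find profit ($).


Sales at mu = min(314.8195, 358.6289) = 314.8195
Revenue = 20.9131 * 314.8195 = 6583.8517
Total cost = 10.1675 * 314.8195 = 3200.9273
Profit = 6583.8517 - 3200.9273 = 3382.9244

3382.9244 $


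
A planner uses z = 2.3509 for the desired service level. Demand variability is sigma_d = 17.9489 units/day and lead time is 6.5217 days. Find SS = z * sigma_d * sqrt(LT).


sqrt(LT) = sqrt(6.5217) = 2.5538
SS = 2.3509 * 17.9489 * 2.5538 = 107.7587

107.7587 units


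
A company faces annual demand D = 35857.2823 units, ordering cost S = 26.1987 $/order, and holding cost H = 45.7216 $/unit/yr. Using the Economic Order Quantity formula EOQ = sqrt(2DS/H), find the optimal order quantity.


2*D*S = 2 * 35857.2823 * 26.1987 = 1878828.3636
2*D*S/H = 41092.7956
EOQ = sqrt(41092.7956) = 202.7136

202.7136 units
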